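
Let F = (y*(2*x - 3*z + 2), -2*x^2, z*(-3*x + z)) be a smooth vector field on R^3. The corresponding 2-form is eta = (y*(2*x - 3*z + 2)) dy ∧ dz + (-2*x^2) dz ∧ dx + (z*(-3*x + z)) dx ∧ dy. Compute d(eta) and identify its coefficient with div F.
d(eta) = (-3*x + 2*y + 2*z) dx ∧ dy ∧ dz; div F = -3*x + 2*y + 2*z

For a 2-form in R^3 of the form above, applying d gives a 3-form with coefficient ∂P/∂x + ∂Q/∂y + ∂R/∂z:
  ∂P/∂x = 2*y
  ∂Q/∂y = 0
  ∂R/∂z = -3*x + 2*z
Sum = -3*x + 2*y + 2*z, which is exactly div F.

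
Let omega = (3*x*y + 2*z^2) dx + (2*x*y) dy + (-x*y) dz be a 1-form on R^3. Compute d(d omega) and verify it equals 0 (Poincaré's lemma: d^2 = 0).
d(d omega) = 0

Step 1: d omega = sum_{i<j} (∂f_j/∂x_i - ∂f_i/∂x_j) dx_i ∧ dx_j:
  coeff of dx ∧ dy: -3*x + 2*y
  coeff of dx ∧ dz: -y - 4*z
  coeff of dy ∧ dz: -x
Step 2: Apply d again to each 2-form coefficient. The only possible 3-form in R^3 is dx ∧ dy ∧ dz, with coefficient
  ∂(coeff of dy∧dz)/∂x - ∂(coeff of dx∧dz)/∂y + ∂(coeff of dx∧dy)/∂z
  = ∂/∂x (-x) - ∂/∂y (-y - 4*z) + ∂/∂z (-3*x + 2*y).
Each of these terms simplifies to sums of mixed partials that cancel in pairs. The result is 0 (by equality of mixed partials for smooth functions — Schwarz / Clairaut).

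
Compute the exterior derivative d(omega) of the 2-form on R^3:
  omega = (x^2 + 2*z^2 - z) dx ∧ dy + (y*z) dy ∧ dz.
d(omega) = (4*z - 1) dx ∧ dy ∧ dz

For a 2-form omega = sum_{i<j} g_{ij} dx_i ∧ dx_j, the exterior derivative is
  d(omega) = sum_{i<j} d(g_{ij}) ∧ dx_i ∧ dx_j = sum_{i<j, k} (∂g_{ij}/∂x_k) dx_k ∧ dx_i ∧ dx_j.
Expand each term, using dx_k ∧ dx_i ∧ dx_j = sgn(permutation) dx_{(a)} ∧ dx_{(b)} ∧ dx_{(c)} with (a < b < c) sorted:
  d(x^2 + 2*z^2 - z) includes (∂/∂z)(x^2 + 2*z^2 - z) dz = (4*z - 1) dz, which multiplied by dx ∧ dy gives (4*z - 1) dx ∧ dy ∧ dz
Collecting like 3-forms: d(omega) = (4*z - 1) dx ∧ dy ∧ dz.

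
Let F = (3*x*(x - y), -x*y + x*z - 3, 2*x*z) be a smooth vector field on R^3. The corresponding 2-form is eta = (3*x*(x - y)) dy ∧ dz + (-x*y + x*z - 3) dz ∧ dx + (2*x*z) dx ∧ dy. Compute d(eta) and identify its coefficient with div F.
d(eta) = (7*x - 3*y) dx ∧ dy ∧ dz; div F = 7*x - 3*y

For a 2-form in R^3 of the form above, applying d gives a 3-form with coefficient ∂P/∂x + ∂Q/∂y + ∂R/∂z:
  ∂P/∂x = 6*x - 3*y
  ∂Q/∂y = -x
  ∂R/∂z = 2*x
Sum = 7*x - 3*y, which is exactly div F.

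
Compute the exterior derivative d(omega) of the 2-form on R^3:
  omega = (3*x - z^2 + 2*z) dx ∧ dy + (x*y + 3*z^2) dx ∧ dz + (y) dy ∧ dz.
d(omega) = (-x - 2*z + 2) dx ∧ dy ∧ dz

For a 2-form omega = sum_{i<j} g_{ij} dx_i ∧ dx_j, the exterior derivative is
  d(omega) = sum_{i<j} d(g_{ij}) ∧ dx_i ∧ dx_j = sum_{i<j, k} (∂g_{ij}/∂x_k) dx_k ∧ dx_i ∧ dx_j.
Expand each term, using dx_k ∧ dx_i ∧ dx_j = sgn(permutation) dx_{(a)} ∧ dx_{(b)} ∧ dx_{(c)} with (a < b < c) sorted:
  d(3*x - z^2 + 2*z) includes (∂/∂z)(3*x - z^2 + 2*z) dz = (2 - 2*z) dz, which multiplied by dx ∧ dy gives (2 - 2*z) dx ∧ dy ∧ dz
  d(x*y + 3*z^2) includes (∂/∂y)(x*y + 3*z^2) dy = (x) dy, which multiplied by dx ∧ dz gives (-x) dx ∧ dy ∧ dz
Collecting like 3-forms: d(omega) = (-x - 2*z + 2) dx ∧ dy ∧ dz.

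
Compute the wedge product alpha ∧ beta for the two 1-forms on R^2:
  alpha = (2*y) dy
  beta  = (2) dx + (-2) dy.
alpha ∧ beta = (-4*y) dx ∧ dy

Distribute the wedge, using dx_i ∧ dx_j = -dx_j ∧ dx_i and dx_i ∧ dx_i = 0. For each pair (i, j) with i < j, the coefficient of dx_i ∧ dx_j in alpha ∧ beta is (alpha_i * beta_j - alpha_j * beta_i). Collecting: alpha ∧ beta = (-4*y) dx ∧ dy.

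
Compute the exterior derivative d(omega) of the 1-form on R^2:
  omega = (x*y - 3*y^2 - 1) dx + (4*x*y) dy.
d(omega) = (-x + 10*y) dx ∧ dy

For a 1-form omega = sum_i f_i dx_i, the exterior derivative is
  d(omega) = sum_{i < j} (∂f_j/∂x_i - ∂f_i/∂x_j) dx_i ∧ dx_j.
  coefficient of dx ∧ dy: ∂f_2/∂x - ∂f_1/∂y = ∂(4*x*y)/∂x - ∂(x*y - 3*y^2 - 1)/∂y = -x + 10*y
Assembling: d(omega) = (-x + 10*y) dx ∧ dy.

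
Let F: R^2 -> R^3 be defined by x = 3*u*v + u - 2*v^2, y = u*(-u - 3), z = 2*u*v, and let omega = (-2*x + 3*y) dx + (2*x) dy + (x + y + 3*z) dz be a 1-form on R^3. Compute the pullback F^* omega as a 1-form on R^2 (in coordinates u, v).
F^* omega = (-23*u^2*v - 7*u^2 + 8*u*v^2 - 61*u*v - 17*u + 8*v^3 + 16*v^2) du + (-11*u^3 + 12*u^2*v - 37*u^2 + 32*u*v^2 + 44*u*v - 16*v^3) dv

Using F^*(f dg) = (f ∘ F) d(g ∘ F), substitute each coordinate x_i by F_i(u, v) in f_i, and replace dx_i by d F_i = (∂F_i/∂u) du + (∂F_i/∂v) dv.
  For the x component: f_1(F) = -3*u^2 - 6*u*v - 11*u + 4*v^2; d F_1 = (3*v + 1) du + (3*u - 4*v) dv
  For the y component: f_2(F) = 6*u*v + 2*u - 4*v^2; d F_2 = (-2*u - 3) du + (0) dv
  For the z component: f_3(F) = -u^2 + 9*u*v - 2*u - 2*v^2; d F_3 = (2*v) du + (2*u) dv
Combining and collecting du, dv coefficients:
  coeff of du: -23*u^2*v - 7*u^2 + 8*u*v^2 - 61*u*v - 17*u + 8*v^3 + 16*v^2
  coeff of dv: -11*u^3 + 12*u^2*v - 37*u^2 + 32*u*v^2 + 44*u*v - 16*v^3
F^* omega = (-23*u^2*v - 7*u^2 + 8*u*v^2 - 61*u*v - 17*u + 8*v^3 + 16*v^2) du + (-11*u^3 + 12*u^2*v - 37*u^2 + 32*u*v^2 + 44*u*v - 16*v^3) dv.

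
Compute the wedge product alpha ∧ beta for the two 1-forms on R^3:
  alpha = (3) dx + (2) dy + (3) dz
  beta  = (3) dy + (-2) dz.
alpha ∧ beta = (9) dx ∧ dy + (-6) dx ∧ dz + (-13) dy ∧ dz

Distribute the wedge, using dx_i ∧ dx_j = -dx_j ∧ dx_i and dx_i ∧ dx_i = 0. For each pair (i, j) with i < j, the coefficient of dx_i ∧ dx_j in alpha ∧ beta is (alpha_i * beta_j - alpha_j * beta_i). Collecting: alpha ∧ beta = (9) dx ∧ dy + (-6) dx ∧ dz + (-13) dy ∧ dz.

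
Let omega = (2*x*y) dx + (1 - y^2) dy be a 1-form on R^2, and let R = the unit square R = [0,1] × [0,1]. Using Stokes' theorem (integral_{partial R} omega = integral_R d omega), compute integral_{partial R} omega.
integral_(partial R) omega = -1

Stokes: integral_partial_R omega = integral_R d omega with d omega = (∂Q/∂x - ∂P/∂y) dx ∧ dy.
  ∂Q/∂x = 0
  ∂P/∂y = 2*x
  integrand = ∂Q/∂x - ∂P/∂y = -2*x.
Integrating over R: integral_0^1 integral_0^1 (-2*x) dx dy = -1.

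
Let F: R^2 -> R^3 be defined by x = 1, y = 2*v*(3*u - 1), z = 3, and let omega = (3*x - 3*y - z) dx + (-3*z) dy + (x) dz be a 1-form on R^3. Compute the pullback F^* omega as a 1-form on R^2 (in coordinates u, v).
F^* omega = (-54*v) du + (18 - 54*u) dv

Using F^*(f dg) = (f ∘ F) d(g ∘ F), substitute each coordinate x_i by F_i(u, v) in f_i, and replace dx_i by d F_i = (∂F_i/∂u) du + (∂F_i/∂v) dv.
  For the x component: f_1(F) = 6*v*(1 - 3*u); d F_1 = (0) du + (0) dv
  For the y component: f_2(F) = -9; d F_2 = (6*v) du + (6*u - 2) dv
  For the z component: f_3(F) = 1; d F_3 = (0) du + (0) dv
Combining and collecting du, dv coefficients:
  coeff of du: -54*v
  coeff of dv: 18 - 54*u
F^* omega = (-54*v) du + (18 - 54*u) dv.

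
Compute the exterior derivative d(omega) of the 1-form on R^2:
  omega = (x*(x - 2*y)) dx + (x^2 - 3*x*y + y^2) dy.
d(omega) = (4*x - 3*y) dx ∧ dy

For a 1-form omega = sum_i f_i dx_i, the exterior derivative is
  d(omega) = sum_{i < j} (∂f_j/∂x_i - ∂f_i/∂x_j) dx_i ∧ dx_j.
  coefficient of dx ∧ dy: ∂f_2/∂x - ∂f_1/∂y = ∂(x^2 - 3*x*y + y^2)/∂x - ∂(x*(x - 2*y))/∂y = 4*x - 3*y
Assembling: d(omega) = (4*x - 3*y) dx ∧ dy.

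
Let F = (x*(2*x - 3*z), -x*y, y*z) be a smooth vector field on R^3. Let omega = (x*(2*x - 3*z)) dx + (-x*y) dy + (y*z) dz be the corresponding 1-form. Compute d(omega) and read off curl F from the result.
d(omega) = (z) dy ∧ dz + (-3*x) dz ∧ dx + (-y) dx ∧ dy; curl F = (z, -3*x, -y)

d omega = sum_{i<j} (∂f_j/∂x_i - ∂f_i/∂x_j) dx_i ∧ dx_j. Under the identification (dy ∧ dz, dz ∧ dx, dx ∧ dy) ↔ (e_x, e_y, e_z), the coefficients are exactly the components of curl F. Compute:
  ∂R/∂y - ∂Q/∂z = (z) - (0) = z
  ∂P/∂z - ∂R/∂x = (-3*x) - (0) = -3*x
  ∂Q/∂x - ∂P/∂y = (-y) - (0) = -y.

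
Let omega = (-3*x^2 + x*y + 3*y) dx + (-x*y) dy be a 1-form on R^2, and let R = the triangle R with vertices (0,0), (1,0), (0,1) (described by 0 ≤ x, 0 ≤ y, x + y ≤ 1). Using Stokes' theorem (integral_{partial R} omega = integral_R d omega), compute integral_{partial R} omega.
integral_(partial R) omega = -11/6

Stokes: integral_partial_R omega = integral_R d omega with d omega = (∂Q/∂x - ∂P/∂y) dx ∧ dy.
  ∂Q/∂x = -y
  ∂P/∂y = x + 3
  integrand = ∂Q/∂x - ∂P/∂y = -x - y - 3.
Integrating over R: integral_0^1 integral_0^{1-x} (-x - y - 3) dy dx = -11/6.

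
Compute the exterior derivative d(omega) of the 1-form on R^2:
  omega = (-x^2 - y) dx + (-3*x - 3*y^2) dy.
d(omega) = (-2) dx ∧ dy

For a 1-form omega = sum_i f_i dx_i, the exterior derivative is
  d(omega) = sum_{i < j} (∂f_j/∂x_i - ∂f_i/∂x_j) dx_i ∧ dx_j.
  coefficient of dx ∧ dy: ∂f_2/∂x - ∂f_1/∂y = ∂(-3*x - 3*y^2)/∂x - ∂(-x^2 - y)/∂y = -2
Assembling: d(omega) = (-2) dx ∧ dy.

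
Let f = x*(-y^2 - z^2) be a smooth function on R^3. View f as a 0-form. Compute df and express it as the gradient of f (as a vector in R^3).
df = (-y^2 - z^2) dx + (-2*x*y) dy + (-2*x*z) dz; grad f = (-y^2 - z^2, -2*x*y, -2*x*z)

For a 0-form f, d f = (∂f/∂x) dx + (∂f/∂y) dy + (∂f/∂z) dz. The components of the vector representation are exactly the entries of grad f in Cartesian coordinates:
  ∂f/∂x = -y^2 - z^2
  ∂f/∂y = -2*x*y
  ∂f/∂z = -2*x*z.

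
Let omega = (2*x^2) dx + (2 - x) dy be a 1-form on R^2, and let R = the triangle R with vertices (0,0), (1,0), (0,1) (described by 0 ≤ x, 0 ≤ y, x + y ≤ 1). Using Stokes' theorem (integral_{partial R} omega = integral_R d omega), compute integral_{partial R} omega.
integral_(partial R) omega = -1/2

Stokes: integral_partial_R omega = integral_R d omega with d omega = (∂Q/∂x - ∂P/∂y) dx ∧ dy.
  ∂Q/∂x = -1
  ∂P/∂y = 0
  integrand = ∂Q/∂x - ∂P/∂y = -1.
Integrating over R: integral_0^1 integral_0^{1-x} (-1) dy dx = -1/2.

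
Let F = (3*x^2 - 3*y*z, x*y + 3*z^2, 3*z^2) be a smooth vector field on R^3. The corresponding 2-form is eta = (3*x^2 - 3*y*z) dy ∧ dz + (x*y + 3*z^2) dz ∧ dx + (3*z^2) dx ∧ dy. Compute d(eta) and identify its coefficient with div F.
d(eta) = (7*x + 6*z) dx ∧ dy ∧ dz; div F = 7*x + 6*z

For a 2-form in R^3 of the form above, applying d gives a 3-form with coefficient ∂P/∂x + ∂Q/∂y + ∂R/∂z:
  ∂P/∂x = 6*x
  ∂Q/∂y = x
  ∂R/∂z = 6*z
Sum = 7*x + 6*z, which is exactly div F.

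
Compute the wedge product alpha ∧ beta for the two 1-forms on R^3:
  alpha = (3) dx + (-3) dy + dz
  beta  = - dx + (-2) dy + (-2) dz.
alpha ∧ beta = (-9) dx ∧ dy + (-5) dx ∧ dz + (8) dy ∧ dz

Distribute the wedge, using dx_i ∧ dx_j = -dx_j ∧ dx_i and dx_i ∧ dx_i = 0. For each pair (i, j) with i < j, the coefficient of dx_i ∧ dx_j in alpha ∧ beta is (alpha_i * beta_j - alpha_j * beta_i). Collecting: alpha ∧ beta = (-9) dx ∧ dy + (-5) dx ∧ dz + (8) dy ∧ dz.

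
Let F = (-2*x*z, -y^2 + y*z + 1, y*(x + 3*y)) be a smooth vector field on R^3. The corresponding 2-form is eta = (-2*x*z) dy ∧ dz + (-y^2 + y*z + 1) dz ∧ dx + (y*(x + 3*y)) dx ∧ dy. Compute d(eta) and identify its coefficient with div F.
d(eta) = (-2*y - z) dx ∧ dy ∧ dz; div F = -2*y - z

For a 2-form in R^3 of the form above, applying d gives a 3-form with coefficient ∂P/∂x + ∂Q/∂y + ∂R/∂z:
  ∂P/∂x = -2*z
  ∂Q/∂y = -2*y + z
  ∂R/∂z = 0
Sum = -2*y - z, which is exactly div F.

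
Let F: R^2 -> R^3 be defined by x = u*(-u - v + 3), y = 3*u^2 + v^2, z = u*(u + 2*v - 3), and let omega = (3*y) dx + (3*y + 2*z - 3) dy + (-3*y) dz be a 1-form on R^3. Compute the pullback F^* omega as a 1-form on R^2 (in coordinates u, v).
F^* omega = (30*u^3 - 3*u^2*v + 18*u^2 + 6*u*v^2 - 18*u - 9*v^3 + 18*v^2) du + (-27*u^3 + 22*u^2*v - u*v^2 - 12*u*v + 6*v^3 - 6*v) dv

Using F^*(f dg) = (f ∘ F) d(g ∘ F), substitute each coordinate x_i by F_i(u, v) in f_i, and replace dx_i by d F_i = (∂F_i/∂u) du + (∂F_i/∂v) dv.
  For the x component: f_1(F) = 9*u^2 + 3*v^2; d F_1 = (-2*u - v + 3) du + (-u) dv
  For the y component: f_2(F) = 11*u^2 + 4*u*v - 6*u + 3*v^2 - 3; d F_2 = (6*u) du + (2*v) dv
  For the z component: f_3(F) = -9*u^2 - 3*v^2; d F_3 = (2*u + 2*v - 3) du + (2*u) dv
Combining and collecting du, dv coefficients:
  coeff of du: 30*u^3 - 3*u^2*v + 18*u^2 + 6*u*v^2 - 18*u - 9*v^3 + 18*v^2
  coeff of dv: -27*u^3 + 22*u^2*v - u*v^2 - 12*u*v + 6*v^3 - 6*v
F^* omega = (30*u^3 - 3*u^2*v + 18*u^2 + 6*u*v^2 - 18*u - 9*v^3 + 18*v^2) du + (-27*u^3 + 22*u^2*v - u*v^2 - 12*u*v + 6*v^3 - 6*v) dv.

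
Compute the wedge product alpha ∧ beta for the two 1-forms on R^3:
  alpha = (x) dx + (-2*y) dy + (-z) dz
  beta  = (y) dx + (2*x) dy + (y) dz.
alpha ∧ beta = (2*x^2 + 2*y^2) dx ∧ dy + (y*(x + z)) dx ∧ dz + (2*x*z - 2*y^2) dy ∧ dz

Distribute the wedge, using dx_i ∧ dx_j = -dx_j ∧ dx_i and dx_i ∧ dx_i = 0. For each pair (i, j) with i < j, the coefficient of dx_i ∧ dx_j in alpha ∧ beta is (alpha_i * beta_j - alpha_j * beta_i). Collecting: alpha ∧ beta = (2*x^2 + 2*y^2) dx ∧ dy + (y*(x + z)) dx ∧ dz + (2*x*z - 2*y^2) dy ∧ dz.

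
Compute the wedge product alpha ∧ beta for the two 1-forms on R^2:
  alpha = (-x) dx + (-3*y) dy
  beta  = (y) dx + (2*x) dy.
alpha ∧ beta = (-2*x^2 + 3*y^2) dx ∧ dy

Distribute the wedge, using dx_i ∧ dx_j = -dx_j ∧ dx_i and dx_i ∧ dx_i = 0. For each pair (i, j) with i < j, the coefficient of dx_i ∧ dx_j in alpha ∧ beta is (alpha_i * beta_j - alpha_j * beta_i). Collecting: alpha ∧ beta = (-2*x^2 + 3*y^2) dx ∧ dy.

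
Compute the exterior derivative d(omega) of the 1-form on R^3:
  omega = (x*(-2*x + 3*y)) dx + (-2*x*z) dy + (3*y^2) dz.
d(omega) = (-3*x - 2*z) dx ∧ dy + (2*x + 6*y) dy ∧ dz

For a 1-form omega = sum_i f_i dx_i, the exterior derivative is
  d(omega) = sum_{i < j} (∂f_j/∂x_i - ∂f_i/∂x_j) dx_i ∧ dx_j.
  coefficient of dx ∧ dy: ∂f_2/∂x - ∂f_1/∂y = ∂(-2*x*z)/∂x - ∂(x*(-2*x + 3*y))/∂y = -3*x - 2*z
  coefficient of dy ∧ dz: ∂f_3/∂y - ∂f_2/∂z = ∂(3*y^2)/∂y - ∂(-2*x*z)/∂z = 2*x + 6*y
Assembling: d(omega) = (-3*x - 2*z) dx ∧ dy + (2*x + 6*y) dy ∧ dz.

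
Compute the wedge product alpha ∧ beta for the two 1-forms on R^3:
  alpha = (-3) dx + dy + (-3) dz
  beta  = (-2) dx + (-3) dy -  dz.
alpha ∧ beta = (11) dx ∧ dy + (-3) dx ∧ dz + (-10) dy ∧ dz

Distribute the wedge, using dx_i ∧ dx_j = -dx_j ∧ dx_i and dx_i ∧ dx_i = 0. For each pair (i, j) with i < j, the coefficient of dx_i ∧ dx_j in alpha ∧ beta is (alpha_i * beta_j - alpha_j * beta_i). Collecting: alpha ∧ beta = (11) dx ∧ dy + (-3) dx ∧ dz + (-10) dy ∧ dz.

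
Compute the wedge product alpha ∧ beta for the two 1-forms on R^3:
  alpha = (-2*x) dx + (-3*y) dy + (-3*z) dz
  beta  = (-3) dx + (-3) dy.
alpha ∧ beta = (6*x - 9*y) dx ∧ dy + (-9*z) dx ∧ dz + (-9*z) dy ∧ dz

Distribute the wedge, using dx_i ∧ dx_j = -dx_j ∧ dx_i and dx_i ∧ dx_i = 0. For each pair (i, j) with i < j, the coefficient of dx_i ∧ dx_j in alpha ∧ beta is (alpha_i * beta_j - alpha_j * beta_i). Collecting: alpha ∧ beta = (6*x - 9*y) dx ∧ dy + (-9*z) dx ∧ dz + (-9*z) dy ∧ dz.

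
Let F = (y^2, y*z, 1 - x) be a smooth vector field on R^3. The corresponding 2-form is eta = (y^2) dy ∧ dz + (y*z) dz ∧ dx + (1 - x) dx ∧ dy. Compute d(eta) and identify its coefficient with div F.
d(eta) = (z) dx ∧ dy ∧ dz; div F = z

For a 2-form in R^3 of the form above, applying d gives a 3-form with coefficient ∂P/∂x + ∂Q/∂y + ∂R/∂z:
  ∂P/∂x = 0
  ∂Q/∂y = z
  ∂R/∂z = 0
Sum = z, which is exactly div F.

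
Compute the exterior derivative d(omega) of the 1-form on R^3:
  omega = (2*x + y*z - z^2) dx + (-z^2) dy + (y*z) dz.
d(omega) = (-z) dx ∧ dy + (-y + 2*z) dx ∧ dz + (3*z) dy ∧ dz

For a 1-form omega = sum_i f_i dx_i, the exterior derivative is
  d(omega) = sum_{i < j} (∂f_j/∂x_i - ∂f_i/∂x_j) dx_i ∧ dx_j.
  coefficient of dx ∧ dy: ∂f_2/∂x - ∂f_1/∂y = ∂(-z^2)/∂x - ∂(2*x + y*z - z^2)/∂y = -z
  coefficient of dx ∧ dz: ∂f_3/∂x - ∂f_1/∂z = ∂(y*z)/∂x - ∂(2*x + y*z - z^2)/∂z = -y + 2*z
  coefficient of dy ∧ dz: ∂f_3/∂y - ∂f_2/∂z = ∂(y*z)/∂y - ∂(-z^2)/∂z = 3*z
Assembling: d(omega) = (-z) dx ∧ dy + (-y + 2*z) dx ∧ dz + (3*z) dy ∧ dz.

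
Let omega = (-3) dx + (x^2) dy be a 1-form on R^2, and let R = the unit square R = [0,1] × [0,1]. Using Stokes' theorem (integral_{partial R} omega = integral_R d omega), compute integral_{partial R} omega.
integral_(partial R) omega = 1

Stokes: integral_partial_R omega = integral_R d omega with d omega = (∂Q/∂x - ∂P/∂y) dx ∧ dy.
  ∂Q/∂x = 2*x
  ∂P/∂y = 0
  integrand = ∂Q/∂x - ∂P/∂y = 2*x.
Integrating over R: integral_0^1 integral_0^1 (2*x) dx dy = 1.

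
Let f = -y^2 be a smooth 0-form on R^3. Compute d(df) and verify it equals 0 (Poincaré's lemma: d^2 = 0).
d(df) = 0

Step 1: df = sum_i (∂f/∂x_i) dx_i = (0) dx + (-2*y) dy + (0) dz.
Step 2: Apply d again. Using the 1-form formula, the coefficient of dx ∧ dy in d(df) is ∂^2 f/∂x ∂y - ∂^2 f/∂y ∂x = (0) - (0) = 0 (equality of mixed partials for smooth f).
Similarly for dx ∧ dz and dy ∧ dz — all coefficients vanish. So d(df) = 0.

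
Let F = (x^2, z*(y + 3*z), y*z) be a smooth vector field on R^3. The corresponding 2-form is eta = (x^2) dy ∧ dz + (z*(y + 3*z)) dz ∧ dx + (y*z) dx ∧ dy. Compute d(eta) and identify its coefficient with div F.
d(eta) = (2*x + y + z) dx ∧ dy ∧ dz; div F = 2*x + y + z

For a 2-form in R^3 of the form above, applying d gives a 3-form with coefficient ∂P/∂x + ∂Q/∂y + ∂R/∂z:
  ∂P/∂x = 2*x
  ∂Q/∂y = z
  ∂R/∂z = y
Sum = 2*x + y + z, which is exactly div F.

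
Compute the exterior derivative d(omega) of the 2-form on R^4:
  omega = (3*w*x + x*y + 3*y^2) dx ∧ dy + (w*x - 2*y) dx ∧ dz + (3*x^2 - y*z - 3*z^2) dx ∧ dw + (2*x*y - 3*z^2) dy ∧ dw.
d(omega) = (3*x + 2*y + z) dx ∧ dy ∧ dw + (2) dx ∧ dy ∧ dz + (x + y + 6*z) dx ∧ dz ∧ dw + (6*z) dy ∧ dz ∧ dw

For a 2-form omega = sum_{i<j} g_{ij} dx_i ∧ dx_j, the exterior derivative is
  d(omega) = sum_{i<j} d(g_{ij}) ∧ dx_i ∧ dx_j = sum_{i<j, k} (∂g_{ij}/∂x_k) dx_k ∧ dx_i ∧ dx_j.
Expand each term, using dx_k ∧ dx_i ∧ dx_j = sgn(permutation) dx_{(a)} ∧ dx_{(b)} ∧ dx_{(c)} with (a < b < c) sorted:
  d(3*w*x + x*y + 3*y^2) includes (∂/∂w)(3*w*x + x*y + 3*y^2) dw = (3*x) dw, which multiplied by dx ∧ dy gives (3*x) dx ∧ dy ∧ dw
  d(w*x - 2*y) includes (∂/∂y)(w*x - 2*y) dy = (-2) dy, which multiplied by dx ∧ dz gives (2) dx ∧ dy ∧ dz
  d(w*x - 2*y) includes (∂/∂w)(w*x - 2*y) dw = (x) dw, which multiplied by dx ∧ dz gives (x) dx ∧ dz ∧ dw
  d(3*x^2 - y*z - 3*z^2) includes (∂/∂y)(3*x^2 - y*z - 3*z^2) dy = (-z) dy, which multiplied by dx ∧ dw gives (z) dx ∧ dy ∧ dw
  d(3*x^2 - y*z - 3*z^2) includes (∂/∂z)(3*x^2 - y*z - 3*z^2) dz = (-y - 6*z) dz, which multiplied by dx ∧ dw gives (y + 6*z) dx ∧ dz ∧ dw
  d(2*x*y - 3*z^2) includes (∂/∂x)(2*x*y - 3*z^2) dx = (2*y) dx, which multiplied by dy ∧ dw gives (2*y) dx ∧ dy ∧ dw
  d(2*x*y - 3*z^2) includes (∂/∂z)(2*x*y - 3*z^2) dz = (-6*z) dz, which multiplied by dy ∧ dw gives (6*z) dy ∧ dz ∧ dw
Collecting like 3-forms: d(omega) = (3*x + 2*y + z) dx ∧ dy ∧ dw + (2) dx ∧ dy ∧ dz + (x + y + 6*z) dx ∧ dz ∧ dw + (6*z) dy ∧ dz ∧ dw.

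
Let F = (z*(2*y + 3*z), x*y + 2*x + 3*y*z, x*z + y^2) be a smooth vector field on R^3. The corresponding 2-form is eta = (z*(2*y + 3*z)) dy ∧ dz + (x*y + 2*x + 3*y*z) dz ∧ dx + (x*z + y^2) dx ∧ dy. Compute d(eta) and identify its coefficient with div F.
d(eta) = (2*x + 3*z) dx ∧ dy ∧ dz; div F = 2*x + 3*z

For a 2-form in R^3 of the form above, applying d gives a 3-form with coefficient ∂P/∂x + ∂Q/∂y + ∂R/∂z:
  ∂P/∂x = 0
  ∂Q/∂y = x + 3*z
  ∂R/∂z = x
Sum = 2*x + 3*z, which is exactly div F.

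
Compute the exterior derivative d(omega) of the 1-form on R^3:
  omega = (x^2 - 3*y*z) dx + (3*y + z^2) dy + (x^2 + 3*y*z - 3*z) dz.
d(omega) = (3*z) dx ∧ dy + (2*x + 3*y) dx ∧ dz + (z) dy ∧ dz

For a 1-form omega = sum_i f_i dx_i, the exterior derivative is
  d(omega) = sum_{i < j} (∂f_j/∂x_i - ∂f_i/∂x_j) dx_i ∧ dx_j.
  coefficient of dx ∧ dy: ∂f_2/∂x - ∂f_1/∂y = ∂(3*y + z^2)/∂x - ∂(x^2 - 3*y*z)/∂y = 3*z
  coefficient of dx ∧ dz: ∂f_3/∂x - ∂f_1/∂z = ∂(x^2 + 3*y*z - 3*z)/∂x - ∂(x^2 - 3*y*z)/∂z = 2*x + 3*y
  coefficient of dy ∧ dz: ∂f_3/∂y - ∂f_2/∂z = ∂(x^2 + 3*y*z - 3*z)/∂y - ∂(3*y + z^2)/∂z = z
Assembling: d(omega) = (3*z) dx ∧ dy + (2*x + 3*y) dx ∧ dz + (z) dy ∧ dz.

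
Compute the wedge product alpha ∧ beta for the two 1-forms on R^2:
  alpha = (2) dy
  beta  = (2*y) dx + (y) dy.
alpha ∧ beta = (-4*y) dx ∧ dy

Distribute the wedge, using dx_i ∧ dx_j = -dx_j ∧ dx_i and dx_i ∧ dx_i = 0. For each pair (i, j) with i < j, the coefficient of dx_i ∧ dx_j in alpha ∧ beta is (alpha_i * beta_j - alpha_j * beta_i). Collecting: alpha ∧ beta = (-4*y) dx ∧ dy.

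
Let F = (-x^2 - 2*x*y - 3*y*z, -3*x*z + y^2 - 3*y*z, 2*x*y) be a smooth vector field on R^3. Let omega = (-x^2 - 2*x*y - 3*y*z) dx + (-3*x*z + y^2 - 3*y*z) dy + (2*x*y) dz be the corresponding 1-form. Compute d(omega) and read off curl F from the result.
d(omega) = (5*x + 3*y) dy ∧ dz + (-5*y) dz ∧ dx + (2*x) dx ∧ dy; curl F = (5*x + 3*y, -5*y, 2*x)

d omega = sum_{i<j} (∂f_j/∂x_i - ∂f_i/∂x_j) dx_i ∧ dx_j. Under the identification (dy ∧ dz, dz ∧ dx, dx ∧ dy) ↔ (e_x, e_y, e_z), the coefficients are exactly the components of curl F. Compute:
  ∂R/∂y - ∂Q/∂z = (2*x) - (-3*x - 3*y) = 5*x + 3*y
  ∂P/∂z - ∂R/∂x = (-3*y) - (2*y) = -5*y
  ∂Q/∂x - ∂P/∂y = (-3*z) - (-2*x - 3*z) = 2*x.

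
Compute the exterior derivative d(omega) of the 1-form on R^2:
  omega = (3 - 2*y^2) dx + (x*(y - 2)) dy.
d(omega) = (5*y - 2) dx ∧ dy

For a 1-form omega = sum_i f_i dx_i, the exterior derivative is
  d(omega) = sum_{i < j} (∂f_j/∂x_i - ∂f_i/∂x_j) dx_i ∧ dx_j.
  coefficient of dx ∧ dy: ∂f_2/∂x - ∂f_1/∂y = ∂(x*(y - 2))/∂x - ∂(3 - 2*y^2)/∂y = 5*y - 2
Assembling: d(omega) = (5*y - 2) dx ∧ dy.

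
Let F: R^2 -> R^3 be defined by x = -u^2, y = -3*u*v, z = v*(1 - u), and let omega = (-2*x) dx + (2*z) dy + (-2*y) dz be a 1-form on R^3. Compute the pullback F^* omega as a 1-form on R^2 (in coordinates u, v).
F^* omega = (-4*u^3 - 6*v^2) du

Using F^*(f dg) = (f ∘ F) d(g ∘ F), substitute each coordinate x_i by F_i(u, v) in f_i, and replace dx_i by d F_i = (∂F_i/∂u) du + (∂F_i/∂v) dv.
  For the x component: f_1(F) = 2*u^2; d F_1 = (-2*u) du + (0) dv
  For the y component: f_2(F) = 2*v*(1 - u); d F_2 = (-3*v) du + (-3*u) dv
  For the z component: f_3(F) = 6*u*v; d F_3 = (-v) du + (1 - u) dv
Combining and collecting du, dv coefficients:
  coeff of du: -4*u^3 - 6*v^2
  coeff of dv: 0
F^* omega = (-4*u^3 - 6*v^2) du.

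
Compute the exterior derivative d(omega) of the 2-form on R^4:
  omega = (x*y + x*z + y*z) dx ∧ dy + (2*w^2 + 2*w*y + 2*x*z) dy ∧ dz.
d(omega) = (x + y + 2*z) dx ∧ dy ∧ dz + (4*w + 2*y) dy ∧ dz ∧ dw

For a 2-form omega = sum_{i<j} g_{ij} dx_i ∧ dx_j, the exterior derivative is
  d(omega) = sum_{i<j} d(g_{ij}) ∧ dx_i ∧ dx_j = sum_{i<j, k} (∂g_{ij}/∂x_k) dx_k ∧ dx_i ∧ dx_j.
Expand each term, using dx_k ∧ dx_i ∧ dx_j = sgn(permutation) dx_{(a)} ∧ dx_{(b)} ∧ dx_{(c)} with (a < b < c) sorted:
  d(x*y + x*z + y*z) includes (∂/∂z)(x*y + x*z + y*z) dz = (x + y) dz, which multiplied by dx ∧ dy gives (x + y) dx ∧ dy ∧ dz
  d(2*w^2 + 2*w*y + 2*x*z) includes (∂/∂x)(2*w^2 + 2*w*y + 2*x*z) dx = (2*z) dx, which multiplied by dy ∧ dz gives (2*z) dx ∧ dy ∧ dz
  d(2*w^2 + 2*w*y + 2*x*z) includes (∂/∂w)(2*w^2 + 2*w*y + 2*x*z) dw = (4*w + 2*y) dw, which multiplied by dy ∧ dz gives (4*w + 2*y) dy ∧ dz ∧ dw
Collecting like 3-forms: d(omega) = (x + y + 2*z) dx ∧ dy ∧ dz + (4*w + 2*y) dy ∧ dz ∧ dw.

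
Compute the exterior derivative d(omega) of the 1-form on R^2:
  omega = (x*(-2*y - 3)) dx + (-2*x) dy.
d(omega) = (2*x - 2) dx ∧ dy

For a 1-form omega = sum_i f_i dx_i, the exterior derivative is
  d(omega) = sum_{i < j} (∂f_j/∂x_i - ∂f_i/∂x_j) dx_i ∧ dx_j.
  coefficient of dx ∧ dy: ∂f_2/∂x - ∂f_1/∂y = ∂(-2*x)/∂x - ∂(x*(-2*y - 3))/∂y = 2*x - 2
Assembling: d(omega) = (2*x - 2) dx ∧ dy.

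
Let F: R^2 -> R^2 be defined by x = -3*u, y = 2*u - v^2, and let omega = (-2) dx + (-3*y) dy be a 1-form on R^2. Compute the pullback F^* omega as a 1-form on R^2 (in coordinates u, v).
F^* omega = (-12*u + 6*v^2 + 6) du + (6*v*(2*u - v^2)) dv

Using F^*(f dg) = (f ∘ F) d(g ∘ F), substitute each coordinate x_i by F_i(u, v) in f_i, and replace dx_i by d F_i = (∂F_i/∂u) du + (∂F_i/∂v) dv.
  For the x component: f_1(F) = -2; d F_1 = (-3) du + (0) dv
  For the y component: f_2(F) = -6*u + 3*v^2; d F_2 = (2) du + (-2*v) dv
Combining and collecting du, dv coefficients:
  coeff of du: -12*u + 6*v^2 + 6
  coeff of dv: 6*v*(2*u - v^2)
F^* omega = (-12*u + 6*v^2 + 6) du + (6*v*(2*u - v^2)) dv.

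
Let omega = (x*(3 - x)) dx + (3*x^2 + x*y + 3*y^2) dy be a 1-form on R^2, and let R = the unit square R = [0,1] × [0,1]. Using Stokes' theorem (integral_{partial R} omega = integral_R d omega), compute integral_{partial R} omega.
integral_(partial R) omega = 7/2

Stokes: integral_partial_R omega = integral_R d omega with d omega = (∂Q/∂x - ∂P/∂y) dx ∧ dy.
  ∂Q/∂x = 6*x + y
  ∂P/∂y = 0
  integrand = ∂Q/∂x - ∂P/∂y = 6*x + y.
Integrating over R: integral_0^1 integral_0^1 (6*x + y) dx dy = 7/2.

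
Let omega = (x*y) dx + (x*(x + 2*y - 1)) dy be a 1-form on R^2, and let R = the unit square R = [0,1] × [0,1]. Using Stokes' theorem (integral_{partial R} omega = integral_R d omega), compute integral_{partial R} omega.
integral_(partial R) omega = 1/2

Stokes: integral_partial_R omega = integral_R d omega with d omega = (∂Q/∂x - ∂P/∂y) dx ∧ dy.
  ∂Q/∂x = 2*x + 2*y - 1
  ∂P/∂y = x
  integrand = ∂Q/∂x - ∂P/∂y = x + 2*y - 1.
Integrating over R: integral_0^1 integral_0^1 (x + 2*y - 1) dx dy = 1/2.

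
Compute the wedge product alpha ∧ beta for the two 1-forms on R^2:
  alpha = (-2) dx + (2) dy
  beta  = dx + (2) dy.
alpha ∧ beta = (-6) dx ∧ dy

Distribute the wedge, using dx_i ∧ dx_j = -dx_j ∧ dx_i and dx_i ∧ dx_i = 0. For each pair (i, j) with i < j, the coefficient of dx_i ∧ dx_j in alpha ∧ beta is (alpha_i * beta_j - alpha_j * beta_i). Collecting: alpha ∧ beta = (-6) dx ∧ dy.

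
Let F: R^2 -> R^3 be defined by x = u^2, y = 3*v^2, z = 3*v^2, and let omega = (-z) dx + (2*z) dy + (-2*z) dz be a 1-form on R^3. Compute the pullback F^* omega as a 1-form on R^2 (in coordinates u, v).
F^* omega = (-6*u*v^2) du

Using F^*(f dg) = (f ∘ F) d(g ∘ F), substitute each coordinate x_i by F_i(u, v) in f_i, and replace dx_i by d F_i = (∂F_i/∂u) du + (∂F_i/∂v) dv.
  For the x component: f_1(F) = -3*v^2; d F_1 = (2*u) du + (0) dv
  For the y component: f_2(F) = 6*v^2; d F_2 = (0) du + (6*v) dv
  For the z component: f_3(F) = -6*v^2; d F_3 = (0) du + (6*v) dv
Combining and collecting du, dv coefficients:
  coeff of du: -6*u*v^2
  coeff of dv: 0
F^* omega = (-6*u*v^2) du.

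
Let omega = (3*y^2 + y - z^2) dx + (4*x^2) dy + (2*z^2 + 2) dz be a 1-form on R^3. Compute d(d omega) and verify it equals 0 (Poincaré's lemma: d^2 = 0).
d(d omega) = 0

Step 1: d omega = sum_{i<j} (∂f_j/∂x_i - ∂f_i/∂x_j) dx_i ∧ dx_j:
  coeff of dx ∧ dy: 8*x - 6*y - 1
  coeff of dx ∧ dz: 2*z
  coeff of dy ∧ dz: 0
Step 2: Apply d again to each 2-form coefficient. The only possible 3-form in R^3 is dx ∧ dy ∧ dz, with coefficient
  ∂(coeff of dy∧dz)/∂x - ∂(coeff of dx∧dz)/∂y + ∂(coeff of dx∧dy)/∂z
  = ∂/∂x (0) - ∂/∂y (2*z) + ∂/∂z (8*x - 6*y - 1).
Each of these terms simplifies to sums of mixed partials that cancel in pairs. The result is 0 (by equality of mixed partials for smooth functions — Schwarz / Clairaut).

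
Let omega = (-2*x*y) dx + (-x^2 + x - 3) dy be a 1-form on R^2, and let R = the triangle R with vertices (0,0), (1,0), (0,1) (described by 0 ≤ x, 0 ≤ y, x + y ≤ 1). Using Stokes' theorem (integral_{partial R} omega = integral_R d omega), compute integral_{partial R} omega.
integral_(partial R) omega = 1/2

Stokes: integral_partial_R omega = integral_R d omega with d omega = (∂Q/∂x - ∂P/∂y) dx ∧ dy.
  ∂Q/∂x = 1 - 2*x
  ∂P/∂y = -2*x
  integrand = ∂Q/∂x - ∂P/∂y = 1.
Integrating over R: integral_0^1 integral_0^{1-x} (1) dy dx = 1/2.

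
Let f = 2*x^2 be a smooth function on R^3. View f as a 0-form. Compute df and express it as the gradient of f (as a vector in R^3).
df = (4*x) dx + (0) dy + (0) dz; grad f = (4*x, 0, 0)

For a 0-form f, d f = (∂f/∂x) dx + (∂f/∂y) dy + (∂f/∂z) dz. The components of the vector representation are exactly the entries of grad f in Cartesian coordinates:
  ∂f/∂x = 4*x
  ∂f/∂y = 0
  ∂f/∂z = 0.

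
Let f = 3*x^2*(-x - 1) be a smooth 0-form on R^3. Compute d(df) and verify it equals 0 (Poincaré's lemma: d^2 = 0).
d(df) = 0

Step 1: df = sum_i (∂f/∂x_i) dx_i = (3*x*(-3*x - 2)) dx + (0) dy + (0) dz.
Step 2: Apply d again. Using the 1-form formula, the coefficient of dx ∧ dy in d(df) is ∂^2 f/∂x ∂y - ∂^2 f/∂y ∂x = (0) - (0) = 0 (equality of mixed partials for smooth f).
Similarly for dx ∧ dz and dy ∧ dz — all coefficients vanish. So d(df) = 0.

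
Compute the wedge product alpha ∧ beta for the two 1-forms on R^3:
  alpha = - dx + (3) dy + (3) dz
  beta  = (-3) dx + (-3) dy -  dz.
alpha ∧ beta = (12) dx ∧ dy + (10) dx ∧ dz + (6) dy ∧ dz

Distribute the wedge, using dx_i ∧ dx_j = -dx_j ∧ dx_i and dx_i ∧ dx_i = 0. For each pair (i, j) with i < j, the coefficient of dx_i ∧ dx_j in alpha ∧ beta is (alpha_i * beta_j - alpha_j * beta_i). Collecting: alpha ∧ beta = (12) dx ∧ dy + (10) dx ∧ dz + (6) dy ∧ dz.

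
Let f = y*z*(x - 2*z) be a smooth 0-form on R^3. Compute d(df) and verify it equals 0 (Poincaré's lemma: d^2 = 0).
d(df) = 0

Step 1: df = sum_i (∂f/∂x_i) dx_i = (y*z) dx + (z*(x - 2*z)) dy + (y*(x - 4*z)) dz.
Step 2: Apply d again. Using the 1-form formula, the coefficient of dx ∧ dy in d(df) is ∂^2 f/∂x ∂y - ∂^2 f/∂y ∂x = (z) - (z) = 0 (equality of mixed partials for smooth f).
Similarly for dx ∧ dz and dy ∧ dz — all coefficients vanish. So d(df) = 0.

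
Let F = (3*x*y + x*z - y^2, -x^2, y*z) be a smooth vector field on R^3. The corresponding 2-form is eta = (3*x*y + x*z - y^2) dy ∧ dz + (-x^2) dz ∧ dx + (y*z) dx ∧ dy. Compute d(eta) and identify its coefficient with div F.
d(eta) = (4*y + z) dx ∧ dy ∧ dz; div F = 4*y + z

For a 2-form in R^3 of the form above, applying d gives a 3-form with coefficient ∂P/∂x + ∂Q/∂y + ∂R/∂z:
  ∂P/∂x = 3*y + z
  ∂Q/∂y = 0
  ∂R/∂z = y
Sum = 4*y + z, which is exactly div F.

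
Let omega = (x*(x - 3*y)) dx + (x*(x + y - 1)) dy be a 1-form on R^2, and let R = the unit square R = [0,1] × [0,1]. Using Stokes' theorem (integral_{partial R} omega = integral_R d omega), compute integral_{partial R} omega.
integral_(partial R) omega = 2

Stokes: integral_partial_R omega = integral_R d omega with d omega = (∂Q/∂x - ∂P/∂y) dx ∧ dy.
  ∂Q/∂x = 2*x + y - 1
  ∂P/∂y = -3*x
  integrand = ∂Q/∂x - ∂P/∂y = 5*x + y - 1.
Integrating over R: integral_0^1 integral_0^1 (5*x + y - 1) dx dy = 2.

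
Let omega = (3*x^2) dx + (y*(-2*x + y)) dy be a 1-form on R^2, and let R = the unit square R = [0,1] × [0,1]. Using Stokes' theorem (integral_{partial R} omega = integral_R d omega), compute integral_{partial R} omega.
integral_(partial R) omega = -1

Stokes: integral_partial_R omega = integral_R d omega with d omega = (∂Q/∂x - ∂P/∂y) dx ∧ dy.
  ∂Q/∂x = -2*y
  ∂P/∂y = 0
  integrand = ∂Q/∂x - ∂P/∂y = -2*y.
Integrating over R: integral_0^1 integral_0^1 (-2*y) dx dy = -1.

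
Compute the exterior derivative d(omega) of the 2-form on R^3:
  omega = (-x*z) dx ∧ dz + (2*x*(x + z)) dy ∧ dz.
d(omega) = (4*x + 2*z) dx ∧ dy ∧ dz

For a 2-form omega = sum_{i<j} g_{ij} dx_i ∧ dx_j, the exterior derivative is
  d(omega) = sum_{i<j} d(g_{ij}) ∧ dx_i ∧ dx_j = sum_{i<j, k} (∂g_{ij}/∂x_k) dx_k ∧ dx_i ∧ dx_j.
Expand each term, using dx_k ∧ dx_i ∧ dx_j = sgn(permutation) dx_{(a)} ∧ dx_{(b)} ∧ dx_{(c)} with (a < b < c) sorted:
  d(2*x*(x + z)) includes (∂/∂x)(2*x*(x + z)) dx = (4*x + 2*z) dx, which multiplied by dy ∧ dz gives (4*x + 2*z) dx ∧ dy ∧ dz
Collecting like 3-forms: d(omega) = (4*x + 2*z) dx ∧ dy ∧ dz.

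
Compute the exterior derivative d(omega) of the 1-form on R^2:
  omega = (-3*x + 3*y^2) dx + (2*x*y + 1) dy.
d(omega) = (-4*y) dx ∧ dy

For a 1-form omega = sum_i f_i dx_i, the exterior derivative is
  d(omega) = sum_{i < j} (∂f_j/∂x_i - ∂f_i/∂x_j) dx_i ∧ dx_j.
  coefficient of dx ∧ dy: ∂f_2/∂x - ∂f_1/∂y = ∂(2*x*y + 1)/∂x - ∂(-3*x + 3*y^2)/∂y = -4*y
Assembling: d(omega) = (-4*y) dx ∧ dy.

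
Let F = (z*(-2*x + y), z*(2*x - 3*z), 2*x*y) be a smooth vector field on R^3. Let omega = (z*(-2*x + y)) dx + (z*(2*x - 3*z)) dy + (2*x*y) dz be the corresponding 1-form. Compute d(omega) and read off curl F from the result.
d(omega) = (6*z) dy ∧ dz + (-2*x - y) dz ∧ dx + (z) dx ∧ dy; curl F = (6*z, -2*x - y, z)

d omega = sum_{i<j} (∂f_j/∂x_i - ∂f_i/∂x_j) dx_i ∧ dx_j. Under the identification (dy ∧ dz, dz ∧ dx, dx ∧ dy) ↔ (e_x, e_y, e_z), the coefficients are exactly the components of curl F. Compute:
  ∂R/∂y - ∂Q/∂z = (2*x) - (2*x - 6*z) = 6*z
  ∂P/∂z - ∂R/∂x = (-2*x + y) - (2*y) = -2*x - y
  ∂Q/∂x - ∂P/∂y = (2*z) - (z) = z.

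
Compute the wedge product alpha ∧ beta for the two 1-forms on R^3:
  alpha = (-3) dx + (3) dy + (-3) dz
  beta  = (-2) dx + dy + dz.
alpha ∧ beta = (3) dx ∧ dy + (-9) dx ∧ dz + (6) dy ∧ dz

Distribute the wedge, using dx_i ∧ dx_j = -dx_j ∧ dx_i and dx_i ∧ dx_i = 0. For each pair (i, j) with i < j, the coefficient of dx_i ∧ dx_j in alpha ∧ beta is (alpha_i * beta_j - alpha_j * beta_i). Collecting: alpha ∧ beta = (3) dx ∧ dy + (-9) dx ∧ dz + (6) dy ∧ dz.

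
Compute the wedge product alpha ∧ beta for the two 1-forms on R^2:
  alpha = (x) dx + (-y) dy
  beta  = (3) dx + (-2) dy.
alpha ∧ beta = (-2*x + 3*y) dx ∧ dy

Distribute the wedge, using dx_i ∧ dx_j = -dx_j ∧ dx_i and dx_i ∧ dx_i = 0. For each pair (i, j) with i < j, the coefficient of dx_i ∧ dx_j in alpha ∧ beta is (alpha_i * beta_j - alpha_j * beta_i). Collecting: alpha ∧ beta = (-2*x + 3*y) dx ∧ dy.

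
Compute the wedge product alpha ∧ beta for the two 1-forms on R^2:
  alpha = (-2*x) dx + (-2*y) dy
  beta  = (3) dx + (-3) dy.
alpha ∧ beta = (6*x + 6*y) dx ∧ dy

Distribute the wedge, using dx_i ∧ dx_j = -dx_j ∧ dx_i and dx_i ∧ dx_i = 0. For each pair (i, j) with i < j, the coefficient of dx_i ∧ dx_j in alpha ∧ beta is (alpha_i * beta_j - alpha_j * beta_i). Collecting: alpha ∧ beta = (6*x + 6*y) dx ∧ dy.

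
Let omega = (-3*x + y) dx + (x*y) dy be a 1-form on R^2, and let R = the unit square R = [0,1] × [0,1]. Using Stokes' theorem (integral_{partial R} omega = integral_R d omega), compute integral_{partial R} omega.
integral_(partial R) omega = -1/2

Stokes: integral_partial_R omega = integral_R d omega with d omega = (∂Q/∂x - ∂P/∂y) dx ∧ dy.
  ∂Q/∂x = y
  ∂P/∂y = 1
  integrand = ∂Q/∂x - ∂P/∂y = y - 1.
Integrating over R: integral_0^1 integral_0^1 (y - 1) dx dy = -1/2.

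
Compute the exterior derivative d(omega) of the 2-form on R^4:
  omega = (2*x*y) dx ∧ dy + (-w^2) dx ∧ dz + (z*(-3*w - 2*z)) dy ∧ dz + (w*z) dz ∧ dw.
d(omega) = (-2*w) dx ∧ dz ∧ dw + (-3*z) dy ∧ dz ∧ dw

For a 2-form omega = sum_{i<j} g_{ij} dx_i ∧ dx_j, the exterior derivative is
  d(omega) = sum_{i<j} d(g_{ij}) ∧ dx_i ∧ dx_j = sum_{i<j, k} (∂g_{ij}/∂x_k) dx_k ∧ dx_i ∧ dx_j.
Expand each term, using dx_k ∧ dx_i ∧ dx_j = sgn(permutation) dx_{(a)} ∧ dx_{(b)} ∧ dx_{(c)} with (a < b < c) sorted:
  d(-w^2) includes (∂/∂w)(-w^2) dw = (-2*w) dw, which multiplied by dx ∧ dz gives (-2*w) dx ∧ dz ∧ dw
  d(z*(-3*w - 2*z)) includes (∂/∂w)(z*(-3*w - 2*z)) dw = (-3*z) dw, which multiplied by dy ∧ dz gives (-3*z) dy ∧ dz ∧ dw
Collecting like 3-forms: d(omega) = (-2*w) dx ∧ dz ∧ dw + (-3*z) dy ∧ dz ∧ dw.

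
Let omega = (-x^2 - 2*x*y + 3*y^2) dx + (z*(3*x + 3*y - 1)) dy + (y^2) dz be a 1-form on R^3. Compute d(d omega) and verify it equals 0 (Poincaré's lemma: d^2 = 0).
d(d omega) = 0

Step 1: d omega = sum_{i<j} (∂f_j/∂x_i - ∂f_i/∂x_j) dx_i ∧ dx_j:
  coeff of dx ∧ dy: 2*x - 6*y + 3*z
  coeff of dx ∧ dz: 0
  coeff of dy ∧ dz: -3*x - y + 1
Step 2: Apply d again to each 2-form coefficient. The only possible 3-form in R^3 is dx ∧ dy ∧ dz, with coefficient
  ∂(coeff of dy∧dz)/∂x - ∂(coeff of dx∧dz)/∂y + ∂(coeff of dx∧dy)/∂z
  = ∂/∂x (-3*x - y + 1) - ∂/∂y (0) + ∂/∂z (2*x - 6*y + 3*z).
Each of these terms simplifies to sums of mixed partials that cancel in pairs. The result is 0 (by equality of mixed partials for smooth functions — Schwarz / Clairaut).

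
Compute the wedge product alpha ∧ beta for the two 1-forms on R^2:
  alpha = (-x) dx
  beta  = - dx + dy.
alpha ∧ beta = (-x) dx ∧ dy

Distribute the wedge, using dx_i ∧ dx_j = -dx_j ∧ dx_i and dx_i ∧ dx_i = 0. For each pair (i, j) with i < j, the coefficient of dx_i ∧ dx_j in alpha ∧ beta is (alpha_i * beta_j - alpha_j * beta_i). Collecting: alpha ∧ beta = (-x) dx ∧ dy.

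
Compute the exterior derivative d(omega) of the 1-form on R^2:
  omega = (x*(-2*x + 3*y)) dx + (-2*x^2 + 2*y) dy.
d(omega) = (-7*x) dx ∧ dy

For a 1-form omega = sum_i f_i dx_i, the exterior derivative is
  d(omega) = sum_{i < j} (∂f_j/∂x_i - ∂f_i/∂x_j) dx_i ∧ dx_j.
  coefficient of dx ∧ dy: ∂f_2/∂x - ∂f_1/∂y = ∂(-2*x^2 + 2*y)/∂x - ∂(x*(-2*x + 3*y))/∂y = -7*x
Assembling: d(omega) = (-7*x) dx ∧ dy.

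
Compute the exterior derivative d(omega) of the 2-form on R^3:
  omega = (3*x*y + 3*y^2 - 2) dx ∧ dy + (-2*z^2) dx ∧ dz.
d(omega) = 0

For a 2-form omega = sum_{i<j} g_{ij} dx_i ∧ dx_j, the exterior derivative is
  d(omega) = sum_{i<j} d(g_{ij}) ∧ dx_i ∧ dx_j = sum_{i<j, k} (∂g_{ij}/∂x_k) dx_k ∧ dx_i ∧ dx_j.
Expand each term, using dx_k ∧ dx_i ∧ dx_j = sgn(permutation) dx_{(a)} ∧ dx_{(b)} ∧ dx_{(c)} with (a < b < c) sorted:

Collecting like 3-forms: d(omega) = 0.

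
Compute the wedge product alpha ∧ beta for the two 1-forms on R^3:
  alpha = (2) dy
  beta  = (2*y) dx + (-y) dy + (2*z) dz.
alpha ∧ beta = (-4*y) dx ∧ dy + (4*z) dy ∧ dz

Distribute the wedge, using dx_i ∧ dx_j = -dx_j ∧ dx_i and dx_i ∧ dx_i = 0. For each pair (i, j) with i < j, the coefficient of dx_i ∧ dx_j in alpha ∧ beta is (alpha_i * beta_j - alpha_j * beta_i). Collecting: alpha ∧ beta = (-4*y) dx ∧ dy + (4*z) dy ∧ dz.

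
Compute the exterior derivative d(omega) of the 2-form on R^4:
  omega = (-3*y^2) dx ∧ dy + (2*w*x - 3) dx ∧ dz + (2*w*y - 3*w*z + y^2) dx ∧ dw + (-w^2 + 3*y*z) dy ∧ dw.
d(omega) = (3*w + 2*x) dx ∧ dz ∧ dw + (-2*w - 2*y) dx ∧ dy ∧ dw + (-3*y) dy ∧ dz ∧ dw

For a 2-form omega = sum_{i<j} g_{ij} dx_i ∧ dx_j, the exterior derivative is
  d(omega) = sum_{i<j} d(g_{ij}) ∧ dx_i ∧ dx_j = sum_{i<j, k} (∂g_{ij}/∂x_k) dx_k ∧ dx_i ∧ dx_j.
Expand each term, using dx_k ∧ dx_i ∧ dx_j = sgn(permutation) dx_{(a)} ∧ dx_{(b)} ∧ dx_{(c)} with (a < b < c) sorted:
  d(2*w*x - 3) includes (∂/∂w)(2*w*x - 3) dw = (2*x) dw, which multiplied by dx ∧ dz gives (2*x) dx ∧ dz ∧ dw
  d(2*w*y - 3*w*z + y^2) includes (∂/∂y)(2*w*y - 3*w*z + y^2) dy = (2*w + 2*y) dy, which multiplied by dx ∧ dw gives (-2*w - 2*y) dx ∧ dy ∧ dw
  d(2*w*y - 3*w*z + y^2) includes (∂/∂z)(2*w*y - 3*w*z + y^2) dz = (-3*w) dz, which multiplied by dx ∧ dw gives (3*w) dx ∧ dz ∧ dw
  d(-w^2 + 3*y*z) includes (∂/∂z)(-w^2 + 3*y*z) dz = (3*y) dz, which multiplied by dy ∧ dw gives (-3*y) dy ∧ dz ∧ dw
Collecting like 3-forms: d(omega) = (3*w + 2*x) dx ∧ dz ∧ dw + (-2*w - 2*y) dx ∧ dy ∧ dw + (-3*y) dy ∧ dz ∧ dw.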